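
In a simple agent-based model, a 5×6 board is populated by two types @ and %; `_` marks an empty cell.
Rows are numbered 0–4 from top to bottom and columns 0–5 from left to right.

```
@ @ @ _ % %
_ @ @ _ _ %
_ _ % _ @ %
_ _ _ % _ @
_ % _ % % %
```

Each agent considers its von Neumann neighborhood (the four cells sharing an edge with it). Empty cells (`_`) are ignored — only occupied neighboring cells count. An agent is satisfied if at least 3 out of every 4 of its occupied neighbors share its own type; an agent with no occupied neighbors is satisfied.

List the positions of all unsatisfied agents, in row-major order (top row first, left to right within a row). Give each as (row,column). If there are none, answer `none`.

(1,2), (2,2), (2,4), (2,5), (3,5), (4,5)

(0,0)@ 1/1 satisfied
(0,1)@ 3/3 satisfied
(0,2)@ 2/2 satisfied
(0,4)% 1/1 satisfied
(0,5)% 2/2 satisfied
(1,1)@ 2/2 satisfied
(1,2)@ 2/3 not
(1,5)% 2/2 satisfied
(2,2)% 0/1 not
(2,4)@ 0/1 not
(2,5)% 1/3 not
(3,3)% 1/1 satisfied
(3,5)@ 0/2 not
(4,1)% 0/0 satisfied
(4,3)% 2/2 satisfied
(4,4)% 2/2 satisfied
(4,5)% 1/2 not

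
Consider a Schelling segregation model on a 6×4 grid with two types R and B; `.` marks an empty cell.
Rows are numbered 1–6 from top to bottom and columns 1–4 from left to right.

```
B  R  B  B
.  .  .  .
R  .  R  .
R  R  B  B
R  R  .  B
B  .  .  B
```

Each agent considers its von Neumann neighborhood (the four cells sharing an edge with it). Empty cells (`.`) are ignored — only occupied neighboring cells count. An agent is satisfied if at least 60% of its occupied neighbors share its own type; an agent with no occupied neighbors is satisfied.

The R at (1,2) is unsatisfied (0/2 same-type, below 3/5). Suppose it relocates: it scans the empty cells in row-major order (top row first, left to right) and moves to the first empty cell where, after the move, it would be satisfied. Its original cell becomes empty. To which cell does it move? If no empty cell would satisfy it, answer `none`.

(2,2)

Vacating (1,2). Empty cells in order:
  (2,1): 1/2 same-type → still unsatisfied.
  (2,2): 0/0 same-type → satisfied — stop here.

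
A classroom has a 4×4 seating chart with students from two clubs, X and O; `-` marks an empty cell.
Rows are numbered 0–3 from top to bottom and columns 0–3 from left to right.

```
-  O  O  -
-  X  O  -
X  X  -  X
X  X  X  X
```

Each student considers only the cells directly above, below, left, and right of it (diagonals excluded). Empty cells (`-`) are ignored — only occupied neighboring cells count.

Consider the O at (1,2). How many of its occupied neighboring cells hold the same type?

Occupied neighbors of (1,2): (0,2)=O, (1,1)=X.
Same type (O): 1 of 2.

1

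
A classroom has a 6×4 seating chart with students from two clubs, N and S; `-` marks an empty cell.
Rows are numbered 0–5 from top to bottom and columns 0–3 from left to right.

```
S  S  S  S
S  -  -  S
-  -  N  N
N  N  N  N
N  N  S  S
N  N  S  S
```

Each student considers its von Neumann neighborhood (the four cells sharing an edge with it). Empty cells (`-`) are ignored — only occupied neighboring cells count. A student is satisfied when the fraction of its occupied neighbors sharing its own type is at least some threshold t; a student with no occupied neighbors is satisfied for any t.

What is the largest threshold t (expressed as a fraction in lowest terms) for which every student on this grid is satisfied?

Row 0: (0,0)S 2/2 · (0,1)S 2/2 · (0,2)S 2/2 · (0,3)S 2/2
Row 1: (1,0)S 1/1 · (1,3)S 1/2
Row 2: (2,2)N 2/2 · (2,3)N 2/3
Row 3: (3,0)N 2/2 · (3,1)N 3/3 · (3,2)N 3/4 · (3,3)N 2/3
Row 4: (4,0)N 3/3 · (4,1)N 3/4 · (4,2)S 2/4 · (4,3)S 2/3
Row 5: (5,0)N 2/2 · (5,1)N 2/3 · (5,2)S 2/3 · (5,3)S 2/2
The smallest same-type fraction is 1/2 at (1,3), which reduces to 1/2. Any threshold above that leaves this student unsatisfied.

1/2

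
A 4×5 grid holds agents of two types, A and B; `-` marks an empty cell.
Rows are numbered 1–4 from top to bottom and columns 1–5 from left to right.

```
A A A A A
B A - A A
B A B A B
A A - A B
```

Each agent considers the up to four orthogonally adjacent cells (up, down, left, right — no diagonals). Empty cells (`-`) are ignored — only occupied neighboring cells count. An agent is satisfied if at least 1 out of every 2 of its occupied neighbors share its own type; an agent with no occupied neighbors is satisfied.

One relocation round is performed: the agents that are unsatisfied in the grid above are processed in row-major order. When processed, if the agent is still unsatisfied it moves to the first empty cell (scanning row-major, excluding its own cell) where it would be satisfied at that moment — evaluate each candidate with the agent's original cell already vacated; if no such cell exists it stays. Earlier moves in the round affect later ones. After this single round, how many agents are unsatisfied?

Initially unsatisfied (in order): (2,1), (3,1), (3,3), (3,5).
  (2,1): no empty cell satisfies it; stays.
  (3,1): no empty cell satisfies it; stays.
  (3,3): no empty cell satisfies it; stays.
  (3,5): no empty cell satisfies it; stays.
Resulting grid:
A A A A A
B A - A A
B A B A B
A A - A B
Unsatisfied now: (2,1), (3,1), (3,3), (3,5).

4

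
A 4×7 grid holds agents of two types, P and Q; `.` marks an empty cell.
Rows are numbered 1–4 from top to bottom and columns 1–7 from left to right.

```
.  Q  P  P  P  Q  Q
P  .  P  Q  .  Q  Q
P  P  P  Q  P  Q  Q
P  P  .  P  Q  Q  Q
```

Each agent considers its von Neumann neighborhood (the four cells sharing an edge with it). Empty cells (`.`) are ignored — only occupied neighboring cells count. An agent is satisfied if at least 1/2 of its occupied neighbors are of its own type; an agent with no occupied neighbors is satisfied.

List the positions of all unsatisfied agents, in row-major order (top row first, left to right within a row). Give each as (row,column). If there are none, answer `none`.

(1,2)Q 0/1 not
(1,3)P 2/3 satisfied
(1,4)P 2/3 satisfied
(1,5)P 1/2 satisfied
(1,6)Q 2/3 satisfied
(1,7)Q 2/2 satisfied
(2,1)P 1/1 satisfied
(2,3)P 2/3 satisfied
(2,4)Q 1/3 not
(2,6)Q 3/3 satisfied
(2,7)Q 3/3 satisfied
(3,1)P 3/3 satisfied
(3,2)P 3/3 satisfied
(3,3)P 2/3 satisfied
(3,4)Q 1/4 not
(3,5)P 0/3 not
(3,6)Q 3/4 satisfied
(3,7)Q 3/3 satisfied
(4,1)P 2/2 satisfied
(4,2)P 2/2 satisfied
(4,4)P 0/2 not
(4,5)Q 1/3 not
(4,6)Q 3/3 satisfied
(4,7)Q 2/2 satisfied

(1,2), (2,4), (3,4), (3,5), (4,4), (4,5)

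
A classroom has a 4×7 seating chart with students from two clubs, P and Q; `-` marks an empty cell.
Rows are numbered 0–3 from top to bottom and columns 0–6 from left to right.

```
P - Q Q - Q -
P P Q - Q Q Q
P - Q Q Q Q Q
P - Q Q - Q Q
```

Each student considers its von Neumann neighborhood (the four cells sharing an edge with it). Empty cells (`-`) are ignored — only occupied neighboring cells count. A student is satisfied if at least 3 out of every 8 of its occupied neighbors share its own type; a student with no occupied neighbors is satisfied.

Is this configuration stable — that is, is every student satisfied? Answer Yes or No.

Row 0: (0,0)P 1/1 ✓ · (0,2)Q 2/2 ✓ · (0,3)Q 1/1 ✓ · (0,5)Q 1/1 ✓
Row 1: (1,0)P 3/3 ✓ · (1,1)P 1/2 ✓ · (1,2)Q 2/3 ✓ · (1,4)Q 2/2 ✓ · (1,5)Q 4/4 ✓ · (1,6)Q 2/2 ✓
Row 2: (2,0)P 2/2 ✓ · (2,2)Q 3/3 ✓ · (2,3)Q 3/3 ✓ · (2,4)Q 3/3 ✓ · (2,5)Q 4/4 ✓ · (2,6)Q 3/3 ✓
Row 3: (3,0)P 1/1 ✓ · (3,2)Q 2/2 ✓ · (3,3)Q 2/2 ✓ · (3,5)Q 2/2 ✓ · (3,6)Q 2/2 ✓
All meet the threshold, so the configuration is stable.

Yes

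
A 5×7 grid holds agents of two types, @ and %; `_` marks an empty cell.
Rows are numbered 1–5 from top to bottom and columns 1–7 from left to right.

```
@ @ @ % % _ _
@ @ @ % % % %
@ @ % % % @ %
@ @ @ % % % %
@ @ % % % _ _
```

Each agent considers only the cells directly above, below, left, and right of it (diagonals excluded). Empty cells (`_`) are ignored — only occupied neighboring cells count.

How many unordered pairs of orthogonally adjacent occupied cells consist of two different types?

12

Scan each occupied cell's neighbors to the right and below so each pair is counted once.
Row 1: @(1,1)–@(1,2)= @(1,1)–@(2,1)= @(1,2)–@(1,3)= @(1,2)–@(2,2)= @(1,3)–%(1,4)≠ @(1,3)–@(2,3)= %(1,4)–%(1,5)= %(1,4)–%(2,4)= %(1,5)–%(2,5)=  → 1/9 unlike.
Row 2: @(2,1)–@(2,2)= @(2,1)–@(3,1)= @(2,2)–@(2,3)= @(2,2)–@(3,2)= @(2,3)–%(2,4)≠ @(2,3)–%(3,3)≠ %(2,4)–%(2,5)= %(2,4)–%(3,4)= %(2,5)–%(2,6)= %(2,5)–%(3,5)= %(2,6)–%(2,7)= %(2,6)–@(3,6)≠ %(2,7)–%(3,7)=  → 3/13 unlike.
Row 3: @(3,1)–@(3,2)= @(3,1)–@(4,1)= @(3,2)–%(3,3)≠ @(3,2)–@(4,2)= %(3,3)–%(3,4)= %(3,3)–@(4,3)≠ %(3,4)–%(3,5)= %(3,4)–%(4,4)= %(3,5)–@(3,6)≠ %(3,5)–%(4,5)= @(3,6)–%(3,7)≠ @(3,6)–%(4,6)≠ %(3,7)–%(4,7)=  → 5/13 unlike.
Row 4: @(4,1)–@(4,2)= @(4,1)–@(5,1)= @(4,2)–@(4,3)= @(4,2)–@(5,2)= @(4,3)–%(4,4)≠ @(4,3)–%(5,3)≠ %(4,4)–%(4,5)= %(4,4)–%(5,4)= %(4,5)–%(4,6)= %(4,5)–%(5,5)= %(4,6)–%(4,7)=  → 2/11 unlike.
Row 5: @(5,1)–@(5,2)= @(5,2)–%(5,3)≠ %(5,3)–%(5,4)= %(5,4)–%(5,5)=  → 1/4 unlike.
Total adjacent occupied pairs: 50; unlike-type pairs: 12.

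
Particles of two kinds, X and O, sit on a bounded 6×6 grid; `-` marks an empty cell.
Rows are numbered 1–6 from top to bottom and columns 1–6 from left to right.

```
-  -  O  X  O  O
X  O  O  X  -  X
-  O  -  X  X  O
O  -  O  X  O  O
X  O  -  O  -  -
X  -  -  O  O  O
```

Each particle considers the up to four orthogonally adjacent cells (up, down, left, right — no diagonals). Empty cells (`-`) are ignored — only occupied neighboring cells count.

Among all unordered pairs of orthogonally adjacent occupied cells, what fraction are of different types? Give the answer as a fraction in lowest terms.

13/27

Scan each occupied cell's neighbors to the right and below so each pair is counted once.
From row 1: 3 unlike of 6 pairs (running 3/6).
From row 2: 3 unlike of 6 pairs (running 6/12).
From row 3: 2 unlike of 5 pairs (running 8/17).
From row 4: 4 unlike of 5 pairs (running 12/22).
From row 5: 1 unlike of 3 pairs (running 13/25).
From row 6: 0 unlike of 2 pairs (running 13/27).
Total adjacent occupied pairs: 27; unlike-type pairs: 13.
13/27 is already in lowest terms.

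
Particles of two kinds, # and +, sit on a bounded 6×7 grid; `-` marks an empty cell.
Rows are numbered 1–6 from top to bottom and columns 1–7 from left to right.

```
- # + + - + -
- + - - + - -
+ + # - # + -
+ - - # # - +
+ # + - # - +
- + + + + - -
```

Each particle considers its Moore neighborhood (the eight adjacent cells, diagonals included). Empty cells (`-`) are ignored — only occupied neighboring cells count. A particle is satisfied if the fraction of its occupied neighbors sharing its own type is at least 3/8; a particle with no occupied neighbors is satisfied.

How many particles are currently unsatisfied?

3

(1,2)# 0/2 ✗
(1,3)+ 2/3 ✓
(1,4)+ 2/2 ✓
(1,6)+ 1/1 ✓
(2,2)+ 3/5 ✓
(2,5)+ 3/4 ✓
(3,1)+ 3/3 ✓
(3,2)+ 3/4 ✓
(3,3)# 1/3 ✗
(3,5)# 2/4 ✓
(3,6)+ 2/4 ✓
(4,1)+ 3/4 ✓
(4,4)# 4/5 ✓
(4,5)# 3/4 ✓
(4,7)+ 2/2 ✓
(5,1)+ 2/3 ✓
(5,2)# 0/5 ✗
(5,3)+ 3/5 ✓
(5,5)# 2/4 ✓
(5,7)+ 1/1 ✓
(6,2)+ 3/4 ✓
(6,3)+ 3/4 ✓
(6,4)+ 3/4 ✓
(6,5)+ 1/2 ✓
Unsatisfied: (1,2), (3,3), (5,2) — 3 in total.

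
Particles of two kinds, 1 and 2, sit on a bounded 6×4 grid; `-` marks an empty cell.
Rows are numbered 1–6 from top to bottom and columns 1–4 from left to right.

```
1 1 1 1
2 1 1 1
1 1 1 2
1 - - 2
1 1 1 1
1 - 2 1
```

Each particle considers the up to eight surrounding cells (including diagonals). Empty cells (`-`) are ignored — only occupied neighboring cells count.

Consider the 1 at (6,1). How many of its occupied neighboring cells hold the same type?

Occupied neighbors of (6,1): (5,1)=1, (5,2)=1.
Same type (1): 2 of 2.

2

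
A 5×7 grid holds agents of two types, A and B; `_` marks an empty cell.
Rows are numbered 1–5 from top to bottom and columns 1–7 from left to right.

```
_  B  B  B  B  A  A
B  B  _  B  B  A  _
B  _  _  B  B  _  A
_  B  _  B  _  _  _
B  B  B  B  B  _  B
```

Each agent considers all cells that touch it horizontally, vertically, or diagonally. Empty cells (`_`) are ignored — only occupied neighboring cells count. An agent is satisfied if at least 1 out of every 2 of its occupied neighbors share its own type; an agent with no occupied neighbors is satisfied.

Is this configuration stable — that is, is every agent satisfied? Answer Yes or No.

Row 1: (1,2)B 3/3 ✓ · (1,3)B 4/4 ✓ · (1,4)B 4/4 ✓ · (1,5)B 3/5 ✓ · (1,6)A 2/4 ✓ · (1,7)A 2/2 ✓
Row 2: (2,1)B 3/3 ✓ · (2,2)B 4/4 ✓ · (2,4)B 6/6 ✓ · (2,5)B 5/7 ✓ · (2,6)A 3/6 ✓
Row 3: (3,1)B 3/3 ✓ · (3,4)B 4/4 ✓ · (3,5)B 4/5 ✓ · (3,7)A 1/1 ✓
Row 4: (4,2)B 4/4 ✓ · (4,4)B 5/5 ✓
Row 5: (5,1)B 2/2 ✓ · (5,2)B 3/3 ✓ · (5,3)B 4/4 ✓ · (5,4)B 3/3 ✓ · (5,5)B 2/2 ✓ · (5,7)B 0/0 ✓
All meet the threshold, so the configuration is stable.

Yes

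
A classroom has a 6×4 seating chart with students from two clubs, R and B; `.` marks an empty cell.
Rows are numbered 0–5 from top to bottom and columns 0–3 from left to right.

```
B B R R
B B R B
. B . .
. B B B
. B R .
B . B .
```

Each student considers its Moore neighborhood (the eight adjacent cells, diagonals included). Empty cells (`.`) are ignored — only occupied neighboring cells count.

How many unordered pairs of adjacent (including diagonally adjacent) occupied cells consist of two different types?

13

Scan each occupied cell's neighbors to the right and below (and the two forward diagonals) so each pair is counted once.
From row 0: 5 unlike of 13 pairs (running 5/13).
From row 1: 3 unlike of 6 pairs (running 8/19).
From row 2: 0 unlike of 2 pairs (running 8/21).
From row 3: 3 unlike of 7 pairs (running 11/28).
From row 4: 2 unlike of 4 pairs (running 13/32).
Total adjacent occupied pairs: 32; unlike-type pairs: 13.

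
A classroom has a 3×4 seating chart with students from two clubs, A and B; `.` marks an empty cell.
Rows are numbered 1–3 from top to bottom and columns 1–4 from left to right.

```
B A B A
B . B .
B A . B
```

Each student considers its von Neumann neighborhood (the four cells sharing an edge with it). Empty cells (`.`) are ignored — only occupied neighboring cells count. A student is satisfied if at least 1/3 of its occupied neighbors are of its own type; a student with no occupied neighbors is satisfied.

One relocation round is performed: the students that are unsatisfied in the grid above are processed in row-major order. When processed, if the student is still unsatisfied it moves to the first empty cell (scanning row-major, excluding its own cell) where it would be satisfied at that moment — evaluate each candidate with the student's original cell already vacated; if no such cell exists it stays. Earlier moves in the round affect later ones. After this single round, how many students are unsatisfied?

Initially unsatisfied (in order): (1,2), (1,4), (3,2).
  (1,2) → (2,2).
  (1,4) → (1,2).
  (3,2): now satisfied by earlier moves; stays.
Resulting grid:
B A B .
B A B .
B A . B
All satisfied now.

0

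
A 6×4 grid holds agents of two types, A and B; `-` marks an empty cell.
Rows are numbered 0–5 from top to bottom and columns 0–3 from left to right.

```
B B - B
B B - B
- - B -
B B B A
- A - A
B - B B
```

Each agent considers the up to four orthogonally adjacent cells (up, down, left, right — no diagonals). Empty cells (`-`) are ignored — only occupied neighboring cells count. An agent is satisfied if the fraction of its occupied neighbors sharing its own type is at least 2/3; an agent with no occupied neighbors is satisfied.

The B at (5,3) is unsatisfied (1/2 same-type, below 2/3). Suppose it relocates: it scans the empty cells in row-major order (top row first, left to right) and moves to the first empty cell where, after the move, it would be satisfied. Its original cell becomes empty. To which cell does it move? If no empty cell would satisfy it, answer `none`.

Vacating (5,3). Empty cells in order:
  (0,2): 2/2 same-type → satisfied — stop here.

(0,2)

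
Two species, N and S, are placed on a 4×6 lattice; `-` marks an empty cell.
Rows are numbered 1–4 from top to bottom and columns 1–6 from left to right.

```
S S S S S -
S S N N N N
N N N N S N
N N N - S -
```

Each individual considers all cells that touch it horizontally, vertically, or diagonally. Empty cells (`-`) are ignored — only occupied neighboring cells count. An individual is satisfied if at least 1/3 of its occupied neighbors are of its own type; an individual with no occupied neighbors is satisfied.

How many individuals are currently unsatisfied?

2

(1,1)S 3/3 satisfied
(1,2)S 4/5 satisfied
(1,3)S 3/5 satisfied
(1,4)S 2/5 satisfied
(1,5)S 1/4 not
(2,1)S 3/5 satisfied
(2,2)S 4/8 satisfied
(2,3)N 4/8 satisfied
(2,4)N 4/8 satisfied
(2,5)N 4/7 satisfied
(2,6)N 2/4 satisfied
(3,1)N 3/5 satisfied
(3,2)N 6/8 satisfied
(3,3)N 6/7 satisfied
(3,4)N 5/7 satisfied
(3,5)S 1/6 not
(3,6)N 2/4 satisfied
(4,1)N 3/3 satisfied
(4,2)N 5/5 satisfied
(4,3)N 4/4 satisfied
(4,5)S 1/3 satisfied
Unsatisfied: (1,5), (3,5) — 2 in total.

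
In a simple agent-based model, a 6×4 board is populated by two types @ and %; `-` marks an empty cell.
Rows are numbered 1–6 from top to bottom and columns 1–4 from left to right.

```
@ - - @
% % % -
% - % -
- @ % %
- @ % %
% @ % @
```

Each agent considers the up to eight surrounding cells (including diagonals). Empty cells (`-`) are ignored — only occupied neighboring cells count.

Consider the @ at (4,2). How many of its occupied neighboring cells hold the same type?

Occupied neighbors of (4,2): (3,1)=%, (3,3)=%, (4,3)=%, (5,2)=@, (5,3)=%.
Same type (@): 1 of 5.

1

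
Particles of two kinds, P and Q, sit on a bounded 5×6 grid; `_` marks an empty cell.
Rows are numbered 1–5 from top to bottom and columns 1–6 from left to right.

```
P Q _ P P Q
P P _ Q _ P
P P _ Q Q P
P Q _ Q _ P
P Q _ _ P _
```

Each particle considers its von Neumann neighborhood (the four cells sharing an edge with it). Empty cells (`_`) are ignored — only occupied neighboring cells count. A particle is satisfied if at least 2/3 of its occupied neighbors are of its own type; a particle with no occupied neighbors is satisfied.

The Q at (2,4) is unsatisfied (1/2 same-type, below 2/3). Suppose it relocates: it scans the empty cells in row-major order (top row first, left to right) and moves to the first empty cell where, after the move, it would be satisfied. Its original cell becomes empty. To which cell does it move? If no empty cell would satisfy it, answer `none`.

Vacating (2,4). Empty cells in order:
  (1,3): 1/2 same-type → still unsatisfied.
  (2,3): 0/1 same-type → still unsatisfied.
  (2,5): 1/3 same-type → still unsatisfied.
  (3,3): 1/2 same-type → still unsatisfied.
  (4,3): 2/2 same-type → satisfied — stop here.

(4,3)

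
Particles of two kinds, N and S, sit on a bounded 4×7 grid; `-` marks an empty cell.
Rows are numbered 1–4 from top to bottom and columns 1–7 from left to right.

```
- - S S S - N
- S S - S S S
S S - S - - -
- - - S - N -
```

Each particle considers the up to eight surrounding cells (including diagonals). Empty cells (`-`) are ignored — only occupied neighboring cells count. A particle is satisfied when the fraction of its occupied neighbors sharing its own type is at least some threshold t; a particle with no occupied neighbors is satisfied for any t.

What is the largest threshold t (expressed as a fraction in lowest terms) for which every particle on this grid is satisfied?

0/1

Row 1: (1,3)S 3/3 · (1,4)S 4/4 · (1,5)S 3/3 · (1,7)N 0/2
Row 2: (2,2)S 4/4 · (2,3)S 5/5 · (2,5)S 4/4 · (2,6)S 3/4 · (2,7)S 1/2
Row 3: (3,1)S 2/2 · (3,2)S 3/3 · (3,4)S 3/3
Row 4: (4,4)S 1/1 · (4,6)N — no occupied neighbors
The smallest same-type fraction is 0/2 at (1,7), which reduces to 0/1. Any threshold above that leaves this particle unsatisfied.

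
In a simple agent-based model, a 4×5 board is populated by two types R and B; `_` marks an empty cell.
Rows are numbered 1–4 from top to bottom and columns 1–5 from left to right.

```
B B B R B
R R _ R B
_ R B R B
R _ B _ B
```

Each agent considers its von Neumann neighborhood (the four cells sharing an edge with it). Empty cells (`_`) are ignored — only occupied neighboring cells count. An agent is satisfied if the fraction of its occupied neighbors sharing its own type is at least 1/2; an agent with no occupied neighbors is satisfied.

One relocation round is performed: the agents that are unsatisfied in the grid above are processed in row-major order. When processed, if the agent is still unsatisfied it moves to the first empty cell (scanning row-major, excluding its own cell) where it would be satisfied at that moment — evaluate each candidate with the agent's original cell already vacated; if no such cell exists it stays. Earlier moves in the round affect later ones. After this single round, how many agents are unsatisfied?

0

Initially unsatisfied (in order): (1,4), (3,3), (3,4).
  (1,4) → (2,3).
  (3,3) → (1,4).
  (3,4): now satisfied by earlier moves; stays.
Resulting grid:
B B B B B
R R R R B
_ R _ R B
R _ B _ B
All satisfied now.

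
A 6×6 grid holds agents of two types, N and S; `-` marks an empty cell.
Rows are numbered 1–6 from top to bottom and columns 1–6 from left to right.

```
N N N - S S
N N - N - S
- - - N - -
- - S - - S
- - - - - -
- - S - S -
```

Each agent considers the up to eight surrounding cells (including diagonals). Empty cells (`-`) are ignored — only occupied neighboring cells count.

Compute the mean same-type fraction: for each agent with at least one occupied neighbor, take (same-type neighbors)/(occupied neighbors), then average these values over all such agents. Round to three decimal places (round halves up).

Row 1: (1,1)N 3/3 · (1,2)N 4/4 · (1,3)N 3/3 · (1,5)S 2/3 · (1,6)S 2/2
Row 2: (2,1)N 3/3 · (2,2)N 4/4 · (2,4)N 2/3 · (2,6)S 2/2
Row 3: (3,4)N 1/2
Row 4: (4,3)S 0/1 · (4,6)S — no occupied neighbors
Row 6: (6,3)S — no occupied neighbors · (6,5)S — no occupied neighbors
Sum over 11 agents: 3/3 + 4/4 + 3/3 + 2/3 + 2/2 + 3/3 + 4/4 + 2/3 + 2/2 + 1/2 + 0/1 = 53/6; mean = 53/6 ÷ 11 = 53/66 = 0.803030… → 0.803.

0.803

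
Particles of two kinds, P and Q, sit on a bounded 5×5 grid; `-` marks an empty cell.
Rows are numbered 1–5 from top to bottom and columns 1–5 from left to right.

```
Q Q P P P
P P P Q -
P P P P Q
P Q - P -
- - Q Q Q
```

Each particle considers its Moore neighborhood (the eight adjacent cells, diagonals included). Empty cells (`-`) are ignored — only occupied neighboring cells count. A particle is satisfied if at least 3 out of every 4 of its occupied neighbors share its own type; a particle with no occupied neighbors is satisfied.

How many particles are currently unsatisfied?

15

(1,1)Q 1/3 ✗
(1,2)Q 1/5 ✗
(1,3)P 3/5 ✗
(1,4)P 3/4 ✓
(1,5)P 1/2 ✗
(2,1)P 3/5 ✗
(2,2)P 6/8 ✓
(2,3)P 6/8 ✓
(2,4)Q 1/7 ✗
(3,1)P 4/5 ✓
(3,2)P 6/7 ✓
(3,3)P 5/7 ✗
(3,4)P 3/5 ✗
(3,5)Q 1/3 ✗
(4,1)P 2/3 ✗
(4,2)Q 1/5 ✗
(4,4)P 2/6 ✗
(5,3)Q 2/3 ✗
(5,4)Q 2/3 ✗
(5,5)Q 1/2 ✗
Unsatisfied: (1,1), (1,2), (1,3), (1,5), (2,1), (2,4), (3,3), (3,4), (3,5), (4,1), (4,2), (4,4), (5,3), (5,4), (5,5) — 15 in total.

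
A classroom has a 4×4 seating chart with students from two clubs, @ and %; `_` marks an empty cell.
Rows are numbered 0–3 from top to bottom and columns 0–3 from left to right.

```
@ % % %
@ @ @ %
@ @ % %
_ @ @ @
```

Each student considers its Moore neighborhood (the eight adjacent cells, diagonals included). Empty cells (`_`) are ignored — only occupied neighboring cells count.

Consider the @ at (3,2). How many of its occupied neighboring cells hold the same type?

Occupied neighbors of (3,2): (2,1)=@, (2,2)=%, (2,3)=%, (3,1)=@, (3,3)=@.
Same type (@): 3 of 5.

3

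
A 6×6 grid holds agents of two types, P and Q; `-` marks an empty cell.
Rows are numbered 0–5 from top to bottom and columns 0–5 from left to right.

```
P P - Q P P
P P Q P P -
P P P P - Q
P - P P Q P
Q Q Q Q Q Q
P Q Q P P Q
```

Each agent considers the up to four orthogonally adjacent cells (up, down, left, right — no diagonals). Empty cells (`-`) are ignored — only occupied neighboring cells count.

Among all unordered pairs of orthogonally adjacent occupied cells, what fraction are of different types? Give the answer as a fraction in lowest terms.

Scan each occupied cell's neighbors to the right and below so each pair is counted once.
Row 0: P(0,0)–P(0,1)= P(0,0)–P(1,0)= P(0,1)–P(1,1)= Q(0,3)–P(0,4)≠ Q(0,3)–P(1,3)≠ P(0,4)–P(0,5)= P(0,4)–P(1,4)=  → 2/7 unlike.
Row 1: P(1,0)–P(1,1)= P(1,0)–P(2,0)= P(1,1)–Q(1,2)≠ P(1,1)–P(2,1)= Q(1,2)–P(1,3)≠ Q(1,2)–P(2,2)≠ P(1,3)–P(1,4)= P(1,3)–P(2,3)=  → 3/8 unlike.
Row 2: P(2,0)–P(2,1)= P(2,0)–P(3,0)= P(2,1)–P(2,2)= P(2,2)–P(2,3)= P(2,2)–P(3,2)= P(2,3)–P(3,3)= Q(2,5)–P(3,5)≠  → 1/7 unlike.
Row 3: P(3,0)–Q(4,0)≠ P(3,2)–P(3,3)= P(3,2)–Q(4,2)≠ P(3,3)–Q(3,4)≠ P(3,3)–Q(4,3)≠ Q(3,4)–P(3,5)≠ Q(3,4)–Q(4,4)= P(3,5)–Q(4,5)≠  → 6/8 unlike.
Row 4: Q(4,0)–Q(4,1)= Q(4,0)–P(5,0)≠ Q(4,1)–Q(4,2)= Q(4,1)–Q(5,1)= Q(4,2)–Q(4,3)= Q(4,2)–Q(5,2)= Q(4,3)–Q(4,4)= Q(4,3)–P(5,3)≠ Q(4,4)–Q(4,5)= Q(4,4)–P(5,4)≠ Q(4,5)–Q(5,5)=  → 3/11 unlike.
Row 5: P(5,0)–Q(5,1)≠ Q(5,1)–Q(5,2)= Q(5,2)–P(5,3)≠ P(5,3)–P(5,4)= P(5,4)–Q(5,5)≠  → 3/5 unlike.
Total adjacent occupied pairs: 46; unlike-type pairs: 18.
18/46 reduces to 9/23.

9/23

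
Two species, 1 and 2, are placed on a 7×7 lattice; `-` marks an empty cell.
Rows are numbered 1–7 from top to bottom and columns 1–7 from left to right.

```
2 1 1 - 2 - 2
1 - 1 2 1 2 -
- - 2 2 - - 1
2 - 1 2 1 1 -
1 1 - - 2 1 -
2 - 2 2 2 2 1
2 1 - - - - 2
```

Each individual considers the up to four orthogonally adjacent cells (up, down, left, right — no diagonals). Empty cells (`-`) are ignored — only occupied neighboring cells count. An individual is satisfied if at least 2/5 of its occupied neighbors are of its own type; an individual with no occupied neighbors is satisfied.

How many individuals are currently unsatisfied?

(1,1)2 0/2 unhappy
(1,2)1 1/2 ok
(1,3)1 2/2 ok
(1,5)2 0/1 unhappy
(1,7)2 0/0 ok
(2,1)1 0/1 unhappy
(2,3)1 1/3 unhappy
(2,4)2 1/3 unhappy
(2,5)1 0/3 unhappy
(2,6)2 0/1 unhappy
(3,3)2 1/3 unhappy
(3,4)2 3/3 ok
(3,7)1 0/0 ok
(4,1)2 0/1 unhappy
(4,3)1 0/2 unhappy
(4,4)2 1/3 unhappy
(4,5)1 1/3 unhappy
(4,6)1 2/2 ok
(5,1)1 1/3 unhappy
(5,2)1 1/1 ok
(5,5)2 1/3 unhappy
(5,6)1 1/3 unhappy
(6,1)2 1/2 ok
(6,3)2 1/1 ok
(6,4)2 2/2 ok
(6,5)2 3/3 ok
(6,6)2 1/3 unhappy
(6,7)1 0/2 unhappy
(7,1)2 1/2 ok
(7,2)1 0/1 unhappy
(7,7)2 0/1 unhappy
Unsatisfied: (1,1), (1,5), (2,1), (2,3), (2,4), (2,5), (2,6), (3,3), (4,1), (4,3), (4,4), (4,5), (5,1), (5,5), (5,6), (6,6), (6,7), (7,2), (7,7) — 19 in total.

19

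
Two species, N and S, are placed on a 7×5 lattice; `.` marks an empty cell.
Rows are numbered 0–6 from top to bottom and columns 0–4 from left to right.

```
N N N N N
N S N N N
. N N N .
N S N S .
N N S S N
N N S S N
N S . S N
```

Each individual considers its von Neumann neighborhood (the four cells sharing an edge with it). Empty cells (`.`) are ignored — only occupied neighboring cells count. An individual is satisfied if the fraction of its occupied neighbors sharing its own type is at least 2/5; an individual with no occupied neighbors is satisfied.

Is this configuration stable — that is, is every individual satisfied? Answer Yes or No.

No

(0,0)N 2/2 ok
(0,1)N 2/3 ok
(0,2)N 3/3 ok
(0,3)N 3/3 ok
(0,4)N 2/2 ok
(1,0)N 1/2 ok
(1,1)S 0/4 unhappy
(1,2)N 3/4 ok
(1,3)N 4/4 ok
(1,4)N 2/2 ok
(2,1)N 1/3 unhappy
(2,2)N 4/4 ok
(2,3)N 2/3 ok
(3,0)N 1/2 ok
(3,1)S 0/4 unhappy
(3,2)N 1/4 unhappy
(3,3)S 1/3 unhappy
(4,0)N 3/3 ok
(4,1)N 2/4 ok
(4,2)S 2/4 ok
(4,3)S 3/4 ok
(4,4)N 1/2 ok
(5,0)N 3/3 ok
(5,1)N 2/4 ok
(5,2)S 2/3 ok
(5,3)S 3/4 ok
(5,4)N 2/3 ok
(6,0)N 1/2 ok
(6,1)S 0/2 unhappy
(6,3)S 1/2 ok
(6,4)N 1/2 ok
For instance (1,1) has only 0/4 same-type neighbors, below 2/5.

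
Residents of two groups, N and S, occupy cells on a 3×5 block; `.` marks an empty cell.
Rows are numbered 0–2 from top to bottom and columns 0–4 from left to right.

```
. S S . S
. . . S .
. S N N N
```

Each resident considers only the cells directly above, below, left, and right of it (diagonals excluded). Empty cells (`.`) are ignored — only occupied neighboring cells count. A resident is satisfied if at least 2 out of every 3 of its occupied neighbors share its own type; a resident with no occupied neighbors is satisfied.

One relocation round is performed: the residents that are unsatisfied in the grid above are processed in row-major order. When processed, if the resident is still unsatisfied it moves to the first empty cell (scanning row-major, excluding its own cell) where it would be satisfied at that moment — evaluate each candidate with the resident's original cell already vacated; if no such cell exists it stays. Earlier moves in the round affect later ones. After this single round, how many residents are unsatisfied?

0

Initially unsatisfied (in order): (1,3), (2,1), (2,2).
  (1,3) → (0,0).
  (2,1) → (0,3).
  (2,2): now satisfied by earlier moves; stays.
Resulting grid:
S S S S S
. . . . .
. . N N N
All satisfied now.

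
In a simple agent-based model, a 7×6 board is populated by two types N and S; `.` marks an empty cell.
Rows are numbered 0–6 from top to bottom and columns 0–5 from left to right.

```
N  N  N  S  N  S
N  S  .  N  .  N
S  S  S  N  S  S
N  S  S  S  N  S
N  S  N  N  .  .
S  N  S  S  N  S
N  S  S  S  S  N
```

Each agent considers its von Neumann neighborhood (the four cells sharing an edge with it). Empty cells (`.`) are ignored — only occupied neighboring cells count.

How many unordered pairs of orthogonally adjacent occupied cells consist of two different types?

35

Scan each occupied cell's neighbors to the right and below so each pair is counted once.
Row 0: N(0,0)–N(0,1)= N(0,0)–N(1,0)= N(0,1)–N(0,2)= N(0,1)–S(1,1)≠ N(0,2)–S(0,3)≠ S(0,3)–N(0,4)≠ S(0,3)–N(1,3)≠ N(0,4)–S(0,5)≠ S(0,5)–N(1,5)≠  → 6/9 unlike.
Row 1: N(1,0)–S(1,1)≠ N(1,0)–S(2,0)≠ S(1,1)–S(2,1)= N(1,3)–N(2,3)= N(1,5)–S(2,5)≠  → 3/5 unlike.
Row 2: S(2,0)–S(2,1)= S(2,0)–N(3,0)≠ S(2,1)–S(2,2)= S(2,1)–S(3,1)= S(2,2)–N(2,3)≠ S(2,2)–S(3,2)= N(2,3)–S(2,4)≠ N(2,3)–S(3,3)≠ S(2,4)–S(2,5)= S(2,4)–N(3,4)≠ S(2,5)–S(3,5)=  → 5/11 unlike.
Row 3: N(3,0)–S(3,1)≠ N(3,0)–N(4,0)= S(3,1)–S(3,2)= S(3,1)–S(4,1)= S(3,2)–S(3,3)= S(3,2)–N(4,2)≠ S(3,3)–N(3,4)≠ S(3,3)–N(4,3)≠ N(3,4)–S(3,5)≠  → 5/9 unlike.
Row 4: N(4,0)–S(4,1)≠ N(4,0)–S(5,0)≠ S(4,1)–N(4,2)≠ S(4,1)–N(5,1)≠ N(4,2)–N(4,3)= N(4,2)–S(5,2)≠ N(4,3)–S(5,3)≠  → 6/7 unlike.
Row 5: S(5,0)–N(5,1)≠ S(5,0)–N(6,0)≠ N(5,1)–S(5,2)≠ N(5,1)–S(6,1)≠ S(5,2)–S(5,3)= S(5,2)–S(6,2)= S(5,3)–N(5,4)≠ S(5,3)–S(6,3)= N(5,4)–S(5,5)≠ N(5,4)–S(6,4)≠ S(5,5)–N(6,5)≠  → 8/11 unlike.
Row 6: N(6,0)–S(6,1)≠ S(6,1)–S(6,2)= S(6,2)–S(6,3)= S(6,3)–S(6,4)= S(6,4)–N(6,5)≠  → 2/5 unlike.
Total adjacent occupied pairs: 57; unlike-type pairs: 35.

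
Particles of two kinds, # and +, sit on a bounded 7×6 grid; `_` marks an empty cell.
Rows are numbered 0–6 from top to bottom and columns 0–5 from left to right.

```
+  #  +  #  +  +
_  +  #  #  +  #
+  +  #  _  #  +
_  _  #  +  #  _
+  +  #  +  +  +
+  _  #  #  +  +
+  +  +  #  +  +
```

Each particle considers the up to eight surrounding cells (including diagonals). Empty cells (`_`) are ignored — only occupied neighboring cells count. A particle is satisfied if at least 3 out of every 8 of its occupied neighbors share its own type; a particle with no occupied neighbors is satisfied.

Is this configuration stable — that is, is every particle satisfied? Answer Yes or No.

No

(0,0)+ 1/2 ✓
(0,1)# 1/4 ✗
(0,2)+ 1/5 ✗
(0,3)# 2/5 ✓
(0,4)+ 2/5 ✓
(0,5)+ 2/3 ✓
(1,1)+ 4/7 ✓
(1,2)# 4/7 ✓
(1,3)# 4/7 ✓
(1,4)+ 3/7 ✓
(1,5)# 1/5 ✗
(2,0)+ 2/2 ✓
(2,1)+ 2/5 ✓
(2,2)# 3/6 ✓
(2,4)# 3/6 ✓
(2,5)+ 1/4 ✗
(3,2)# 2/6 ✗
(3,3)+ 2/7 ✗
(3,4)# 1/6 ✗
(4,0)+ 2/2 ✓
(4,1)+ 2/5 ✓
(4,2)# 3/6 ✓
(4,3)+ 3/8 ✓
(4,4)+ 5/7 ✓
(4,5)+ 3/4 ✓
(5,0)+ 4/4 ✓
(5,2)# 3/7 ✓
(5,3)# 3/8 ✓
(5,4)+ 6/8 ✓
(5,5)+ 5/5 ✓
(6,0)+ 2/2 ✓
(6,1)+ 3/4 ✓
(6,2)+ 1/4 ✗
(6,3)# 2/5 ✓
(6,4)+ 3/5 ✓
(6,5)+ 3/3 ✓
For instance (0,1) has only 1/4 same-type neighbors, below 3/8.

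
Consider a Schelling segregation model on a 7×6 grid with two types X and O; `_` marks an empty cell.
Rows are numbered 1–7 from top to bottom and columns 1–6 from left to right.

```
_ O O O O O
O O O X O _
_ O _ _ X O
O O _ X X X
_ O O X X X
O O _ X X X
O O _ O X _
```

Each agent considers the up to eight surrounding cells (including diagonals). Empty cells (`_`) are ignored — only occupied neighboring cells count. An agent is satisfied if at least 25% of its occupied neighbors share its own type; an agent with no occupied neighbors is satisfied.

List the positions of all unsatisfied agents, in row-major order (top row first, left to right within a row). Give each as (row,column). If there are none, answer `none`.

(2,4), (7,4)

(1,2)O 4/4 ok
(1,3)O 4/5 ok
(1,4)O 4/5 ok
(1,5)O 3/4 ok
(1,6)O 2/2 ok
(2,1)O 3/3 ok
(2,2)O 5/5 ok
(2,3)O 5/6 ok
(2,4)X 1/6 unhappy
(2,5)O 4/6 ok
(3,2)O 5/5 ok
(3,5)X 4/6 ok
(3,6)O 1/4 ok
(4,1)O 3/3 ok
(4,2)O 4/4 ok
(4,4)X 4/5 ok
(4,5)X 6/7 ok
(4,6)X 4/5 ok
(5,2)O 5/5 ok
(5,3)O 3/6 ok
(5,4)X 5/6 ok
(5,5)X 8/8 ok
(5,6)X 5/5 ok
(6,1)O 4/4 ok
(6,2)O 5/5 ok
(6,4)X 4/6 ok
(6,5)X 6/7 ok
(6,6)X 4/4 ok
(7,1)O 3/3 ok
(7,2)O 3/3 ok
(7,4)O 0/3 unhappy
(7,5)X 3/4 ok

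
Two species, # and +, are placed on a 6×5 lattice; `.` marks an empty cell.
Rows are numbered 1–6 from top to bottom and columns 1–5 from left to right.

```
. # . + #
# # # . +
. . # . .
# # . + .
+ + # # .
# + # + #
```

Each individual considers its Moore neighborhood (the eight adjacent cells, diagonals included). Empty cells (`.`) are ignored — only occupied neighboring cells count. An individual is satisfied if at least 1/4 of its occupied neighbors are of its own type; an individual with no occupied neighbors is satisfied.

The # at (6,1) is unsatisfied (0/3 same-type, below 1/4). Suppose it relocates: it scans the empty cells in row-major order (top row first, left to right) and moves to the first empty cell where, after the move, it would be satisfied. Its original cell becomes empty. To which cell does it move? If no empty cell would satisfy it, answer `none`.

Vacating (6,1). Empty cells in order:
  (1,1): 3/3 same-type → satisfied — stop here.

(1,1)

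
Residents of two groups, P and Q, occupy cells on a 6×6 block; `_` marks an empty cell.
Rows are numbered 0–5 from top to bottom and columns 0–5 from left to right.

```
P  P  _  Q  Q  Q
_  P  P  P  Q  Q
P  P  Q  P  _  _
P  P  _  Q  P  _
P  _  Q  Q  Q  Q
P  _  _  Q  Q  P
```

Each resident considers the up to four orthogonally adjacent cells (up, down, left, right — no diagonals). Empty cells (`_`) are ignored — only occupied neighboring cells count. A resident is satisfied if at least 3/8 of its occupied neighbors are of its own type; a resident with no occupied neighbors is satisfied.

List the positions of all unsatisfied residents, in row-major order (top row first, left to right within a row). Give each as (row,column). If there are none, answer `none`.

(2,2), (2,3), (3,3), (3,4), (5,5)

(0,0)P 1/1 ok
(0,1)P 2/2 ok
(0,3)Q 1/2 ok
(0,4)Q 3/3 ok
(0,5)Q 2/2 ok
(1,1)P 3/3 ok
(1,2)P 2/3 ok
(1,3)P 2/4 ok
(1,4)Q 2/3 ok
(1,5)Q 2/2 ok
(2,0)P 2/2 ok
(2,1)P 3/4 ok
(2,2)Q 0/3 unhappy
(2,3)P 1/3 unhappy
(3,0)P 3/3 ok
(3,1)P 2/2 ok
(3,3)Q 1/3 unhappy
(3,4)P 0/2 unhappy
(4,0)P 2/2 ok
(4,2)Q 1/1 ok
(4,3)Q 4/4 ok
(4,4)Q 3/4 ok
(4,5)Q 1/2 ok
(5,0)P 1/1 ok
(5,3)Q 2/2 ok
(5,4)Q 2/3 ok
(5,5)P 0/2 unhappy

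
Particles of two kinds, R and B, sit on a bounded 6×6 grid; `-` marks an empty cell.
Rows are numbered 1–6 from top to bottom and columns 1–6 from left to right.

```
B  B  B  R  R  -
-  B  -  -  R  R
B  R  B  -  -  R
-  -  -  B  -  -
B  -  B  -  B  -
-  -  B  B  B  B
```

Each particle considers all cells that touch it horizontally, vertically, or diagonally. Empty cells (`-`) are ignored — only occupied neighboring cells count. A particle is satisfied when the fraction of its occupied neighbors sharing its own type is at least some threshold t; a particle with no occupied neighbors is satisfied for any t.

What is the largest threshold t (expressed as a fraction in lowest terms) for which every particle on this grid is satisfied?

0/1

(1,1)B 2/2
(1,2)B 3/3
(1,3)B 2/3
(1,4)R 2/3
(1,5)R 3/3
(2,2)B 5/6
(2,5)R 4/4
(2,6)R 3/3
(3,1)B 1/2
(3,2)R 0/3
(3,3)B 2/3
(3,6)R 2/2
(4,4)B 3/3
(5,1)B — no occupied neighbors
(5,3)B 3/3
(5,5)B 4/4
(6,3)B 2/2
(6,4)B 4/4
(6,5)B 3/3
(6,6)B 2/2
The smallest same-type fraction is 0/3 at (3,2), which reduces to 0/1. Any threshold above that leaves this particle unsatisfied.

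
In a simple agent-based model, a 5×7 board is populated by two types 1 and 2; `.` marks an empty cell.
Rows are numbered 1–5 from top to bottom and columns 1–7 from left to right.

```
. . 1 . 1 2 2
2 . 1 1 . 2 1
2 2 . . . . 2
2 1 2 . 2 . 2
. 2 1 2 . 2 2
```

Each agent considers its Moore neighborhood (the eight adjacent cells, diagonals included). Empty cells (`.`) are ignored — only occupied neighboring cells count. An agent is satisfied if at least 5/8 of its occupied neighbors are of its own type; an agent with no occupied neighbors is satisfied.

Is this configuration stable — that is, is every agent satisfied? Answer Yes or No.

No

(1,3)1 2/2 satisfied
(1,5)1 1/3 not
(1,6)2 2/4 not
(1,7)2 2/3 satisfied
(2,1)2 2/2 satisfied
(2,3)1 2/3 satisfied
(2,4)1 3/3 satisfied
(2,6)2 3/5 not
(2,7)1 0/4 not
(3,1)2 3/4 satisfied
(3,2)2 4/6 satisfied
(3,7)2 2/3 satisfied
(4,1)2 3/4 satisfied
(4,2)1 1/6 not
(4,3)2 3/5 not
(4,5)2 2/2 satisfied
(4,7)2 3/3 satisfied
(5,2)2 2/4 not
(5,3)1 1/4 not
(5,4)2 2/3 satisfied
(5,6)2 3/3 satisfied
(5,7)2 2/2 satisfied
For instance (1,5) has only 1/3 same-type neighbors, below 5/8.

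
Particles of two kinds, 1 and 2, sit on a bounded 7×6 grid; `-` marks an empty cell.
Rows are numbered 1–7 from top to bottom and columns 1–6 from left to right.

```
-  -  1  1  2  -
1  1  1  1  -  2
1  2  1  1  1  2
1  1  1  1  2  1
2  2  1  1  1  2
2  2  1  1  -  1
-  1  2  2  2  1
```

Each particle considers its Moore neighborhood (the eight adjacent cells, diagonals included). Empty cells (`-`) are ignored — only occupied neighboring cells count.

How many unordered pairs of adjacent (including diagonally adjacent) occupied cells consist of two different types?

41

Scan each occupied cell's neighbors to the right and below (and the two forward diagonals) so each pair is counted once.
Row 1: 1(1,3)–1(1,4)= 1(1,3)–1(2,3)= 1(1,3)–1(2,4)= 1(1,3)–1(2,2)= 1(1,4)–2(1,5)≠ 1(1,4)–1(2,4)= 1(1,4)–1(2,3)= 2(1,5)–2(2,6)= 2(1,5)–1(2,4)≠  → 2/9 unlike.
Row 2: 1(2,1)–1(2,2)= 1(2,1)–1(3,1)= 1(2,1)–2(3,2)≠ 1(2,2)–1(2,3)= 1(2,2)–2(3,2)≠ 1(2,2)–1(3,3)= 1(2,2)–1(3,1)= 1(2,3)–1(2,4)= 1(2,3)–1(3,3)= 1(2,3)–1(3,4)= 1(2,3)–2(3,2)≠ 1(2,4)–1(3,4)= 1(2,4)–1(3,5)= 1(2,4)–1(3,3)= 2(2,6)–2(3,6)= 2(2,6)–1(3,5)≠  → 4/16 unlike.
Row 3: 1(3,1)–2(3,2)≠ 1(3,1)–1(4,1)= 1(3,1)–1(4,2)= 2(3,2)–1(3,3)≠ 2(3,2)–1(4,2)≠ 2(3,2)–1(4,3)≠ 2(3,2)–1(4,1)≠ 1(3,3)–1(3,4)= 1(3,3)–1(4,3)= 1(3,3)–1(4,4)= 1(3,3)–1(4,2)= 1(3,4)–1(3,5)= 1(3,4)–1(4,4)= 1(3,4)–2(4,5)≠ 1(3,4)–1(4,3)= 1(3,5)–2(3,6)≠ 1(3,5)–2(4,5)≠ 1(3,5)–1(4,6)= 1(3,5)–1(4,4)= 2(3,6)–1(4,6)≠ 2(3,6)–2(4,5)=  → 9/21 unlike.
Row 4: 1(4,1)–1(4,2)= 1(4,1)–2(5,1)≠ 1(4,1)–2(5,2)≠ 1(4,2)–1(4,3)= 1(4,2)–2(5,2)≠ 1(4,2)–1(5,3)= 1(4,2)–2(5,1)≠ 1(4,3)–1(4,4)= 1(4,3)–1(5,3)= 1(4,3)–1(5,4)= 1(4,3)–2(5,2)≠ 1(4,4)–2(4,5)≠ 1(4,4)–1(5,4)= 1(4,4)–1(5,5)= 1(4,4)–1(5,3)= 2(4,5)–1(4,6)≠ 2(4,5)–1(5,5)≠ 2(4,5)–2(5,6)= 2(4,5)–1(5,4)≠ 1(4,6)–2(5,6)≠ 1(4,6)–1(5,5)=  → 10/21 unlike.
Row 5: 2(5,1)–2(5,2)= 2(5,1)–2(6,1)= 2(5,1)–2(6,2)= 2(5,2)–1(5,3)≠ 2(5,2)–2(6,2)= 2(5,2)–1(6,3)≠ 2(5,2)–2(6,1)= 1(5,3)–1(5,4)= 1(5,3)–1(6,3)= 1(5,3)–1(6,4)= 1(5,3)–2(6,2)≠ 1(5,4)–1(5,5)= 1(5,4)–1(6,4)= 1(5,4)–1(6,3)= 1(5,5)–2(5,6)≠ 1(5,5)–1(6,6)= 1(5,5)–1(6,4)= 2(5,6)–1(6,6)≠  → 5/18 unlike.
Row 6: 2(6,1)–2(6,2)= 2(6,1)–1(7,2)≠ 2(6,2)–1(6,3)≠ 2(6,2)–1(7,2)≠ 2(6,2)–2(7,3)= 1(6,3)–1(6,4)= 1(6,3)–2(7,3)≠ 1(6,3)–2(7,4)≠ 1(6,3)–1(7,2)= 1(6,4)–2(7,4)≠ 1(6,4)–2(7,5)≠ 1(6,4)–2(7,3)≠ 1(6,6)–1(7,6)= 1(6,6)–2(7,5)≠  → 9/14 unlike.
Row 7: 1(7,2)–2(7,3)≠ 2(7,3)–2(7,4)= 2(7,4)–2(7,5)= 2(7,5)–1(7,6)≠  → 2/4 unlike.
Total adjacent occupied pairs: 103; unlike-type pairs: 41.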